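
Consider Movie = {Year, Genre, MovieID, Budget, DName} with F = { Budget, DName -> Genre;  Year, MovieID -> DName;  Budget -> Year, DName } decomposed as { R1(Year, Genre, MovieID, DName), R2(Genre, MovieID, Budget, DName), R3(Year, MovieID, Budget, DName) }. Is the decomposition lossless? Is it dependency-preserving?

lossless and dependency-preserving

Lossless test (chase): Rows 2 and 3 agree on Budget, DName; apply Budget, DName→Genre and equate their Genre entries. Rows 2 and 3 agree on Budget; apply Budget→Year, DName and equate their Year, DName entries. Row 2 is now all distinguished symbols — the join is lossless.
Dependency preservation: every FD's attributes lie within a single fragment, so each can be enforced locally — preserved.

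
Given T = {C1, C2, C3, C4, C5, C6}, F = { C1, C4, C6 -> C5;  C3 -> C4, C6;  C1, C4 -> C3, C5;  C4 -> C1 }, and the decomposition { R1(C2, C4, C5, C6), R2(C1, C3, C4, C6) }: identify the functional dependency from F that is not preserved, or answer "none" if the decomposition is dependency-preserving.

C1, C4, C6 → C5: restricted closure across fragments reaches C5.
C3 → C4, C6 lies within R2.
C1, C4 → C3, C5: restricted closure across fragments reaches C3, C5.
C4 → C1 lies within R2.
Every dependency is enforceable on the fragments, so the decomposition is dependency-preserving.

none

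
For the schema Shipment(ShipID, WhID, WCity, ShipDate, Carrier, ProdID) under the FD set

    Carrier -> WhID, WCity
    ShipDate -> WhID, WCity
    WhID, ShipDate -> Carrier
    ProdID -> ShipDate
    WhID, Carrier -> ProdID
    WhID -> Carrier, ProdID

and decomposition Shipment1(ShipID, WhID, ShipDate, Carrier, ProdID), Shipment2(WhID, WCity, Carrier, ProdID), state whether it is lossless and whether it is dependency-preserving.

Lossless test: (WhID, Carrier, ProdID)⁺ = {WhID, WCity, ShipDate, Carrier, ProdID}, which contains all of one fragment — lossless.
Dependency preservation: ShipDate → WhID, WCity is not contained in any single fragment, but the restricted closure of its left-hand side across the fragments still reaches the right-hand side; the remaining FDs each lie inside some fragment. All dependencies are preserved.

lossless and dependency-preserving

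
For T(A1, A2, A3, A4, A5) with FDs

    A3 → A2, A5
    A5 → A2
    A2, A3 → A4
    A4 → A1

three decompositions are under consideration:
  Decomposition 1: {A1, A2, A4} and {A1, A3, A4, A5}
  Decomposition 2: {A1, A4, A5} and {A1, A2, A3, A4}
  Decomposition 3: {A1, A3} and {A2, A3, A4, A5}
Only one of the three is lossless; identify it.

Decomposition 1: common = {A1, A4}, closure = {A1, A4} → lossy.
Decomposition 2: common = {A1, A4}, closure = {A1, A4} → lossy.
Decomposition 3: common = {A3}, closure = {A1, A2, A3, A4, A5} → lossless.

Decomposition 3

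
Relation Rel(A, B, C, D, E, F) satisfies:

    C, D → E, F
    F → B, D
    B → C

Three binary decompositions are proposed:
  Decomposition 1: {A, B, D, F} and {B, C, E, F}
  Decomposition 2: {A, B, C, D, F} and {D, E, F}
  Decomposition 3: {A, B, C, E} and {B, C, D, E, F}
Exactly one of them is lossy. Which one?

Decomposition 1: common = {B, F}, closure = {B, C, D, E, F} → lossless.
Decomposition 2: common = {D, F}, closure = {B, C, D, E, F} → lossless.
Decomposition 3: common = {B, C, E}, closure = {B, C, E} → lossy.

Decomposition 3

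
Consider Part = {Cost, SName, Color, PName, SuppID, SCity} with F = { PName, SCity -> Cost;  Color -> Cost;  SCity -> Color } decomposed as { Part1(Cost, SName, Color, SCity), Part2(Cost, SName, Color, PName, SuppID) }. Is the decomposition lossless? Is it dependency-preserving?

Lossless test: (Cost, SName, Color)⁺ = {Cost, SName, Color}, which is a superkey of neither fragment — lossy.
Dependency preservation: PName, SCity → Cost is not contained in any single fragment, but the restricted closure of its left-hand side across the fragments still reaches the right-hand side; the remaining FDs each lie inside some fragment. All dependencies are preserved.

lossy but dependency-preserving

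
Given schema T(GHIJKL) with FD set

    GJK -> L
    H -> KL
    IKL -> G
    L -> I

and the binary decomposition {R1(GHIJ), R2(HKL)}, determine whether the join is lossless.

Yes

Common attributes: R1 ∩ R2 = {H}.
Closure of {H}: H → KL applies, adding KL; L → I applies, adding I; IKL → G applies, adding G. So (H)⁺ = {GHIKL}.
This closure contains every attribute of R2, so R1 ∩ R2 → R2. The join is lossless.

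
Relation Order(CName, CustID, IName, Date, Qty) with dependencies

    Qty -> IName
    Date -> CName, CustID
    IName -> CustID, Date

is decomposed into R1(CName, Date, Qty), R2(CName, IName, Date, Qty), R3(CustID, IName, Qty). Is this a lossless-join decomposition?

Chase test. Columns are CName, CustID, IName, Date, Qty; row i has aⱼ where attribute j ∈ Ri, else bᵢⱼ.
Initial tableau (one row per fragment):
  row 1: a1 b12 b13 a4 a5
  row 2: a1 b22 a3 a4 a5
  row 3: b31 a2 a3 b34 a5
Rows 1 and 2 agree on Qty; apply Qty→IName and equate their IName entries.
Rows 1 and 2 agree on Date; apply Date→CName, CustID and equate their CName, CustID entries.
Rows 1 and 3 agree on IName; apply IName→CustID, Date and equate their CustID, Date entries.
Rows 1 and 3 agree on Date; apply Date→CName, CustID and equate their CName, CustID entries.
Row 1 is now all distinguished symbols — the join is lossless.

Yes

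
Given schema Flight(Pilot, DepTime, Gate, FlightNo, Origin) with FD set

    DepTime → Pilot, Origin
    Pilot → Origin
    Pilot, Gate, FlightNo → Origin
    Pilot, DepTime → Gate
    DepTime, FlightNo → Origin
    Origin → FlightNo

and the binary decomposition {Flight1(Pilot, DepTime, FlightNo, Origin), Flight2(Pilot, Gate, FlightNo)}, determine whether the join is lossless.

Common attributes: Flight1 ∩ Flight2 = {Pilot, FlightNo}.
Closure of {Pilot, FlightNo}: Pilot → Origin applies, adding Origin. So (Pilot, FlightNo)⁺ = {Pilot, FlightNo, Origin}.
The closure contains neither all of Flight1 = {Pilot, DepTime, FlightNo, Origin} nor all of Flight2 = {Pilot, Gate, FlightNo}, so the common attributes are not a superkey of either fragment. The join is lossy.

No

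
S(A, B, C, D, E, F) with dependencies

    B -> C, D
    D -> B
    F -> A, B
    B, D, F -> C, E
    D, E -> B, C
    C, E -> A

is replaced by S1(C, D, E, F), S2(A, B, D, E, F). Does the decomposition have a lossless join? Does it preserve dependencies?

lossless but not dependency-preserving

Lossless test: (D, E, F)⁺ = {A, B, C, D, E, F}, which contains all of one fragment — lossless.
Dependency preservation: the restricted closure of {C, E} across the fragments never reaches {A}, so C, E → A cannot be enforced without a join — not preserved.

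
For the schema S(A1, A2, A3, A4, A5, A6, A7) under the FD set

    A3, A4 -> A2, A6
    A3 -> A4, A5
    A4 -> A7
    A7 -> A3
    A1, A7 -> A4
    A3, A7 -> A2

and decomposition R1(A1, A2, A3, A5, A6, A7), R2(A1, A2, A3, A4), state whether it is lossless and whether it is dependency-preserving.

Lossless test: (A1, A2, A3)⁺ = {A1, A2, A3, A4, A5, A6, A7}, which contains all of one fragment — lossless.
Dependency preservation: A3, A4 → A2, A6; A3 → A4, A5; A4 → A7; A1, A7 → A4 are not contained in any single fragment, but the restricted closure of each left-hand side across the fragments still reaches the right-hand side; the remaining FDs each lie inside some fragment. All dependencies are preserved.

lossless and dependency-preserving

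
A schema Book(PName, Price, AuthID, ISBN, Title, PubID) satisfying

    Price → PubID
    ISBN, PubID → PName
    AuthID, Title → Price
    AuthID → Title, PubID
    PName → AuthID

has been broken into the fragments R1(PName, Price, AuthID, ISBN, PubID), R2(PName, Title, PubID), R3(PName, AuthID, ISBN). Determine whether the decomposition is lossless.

Yes

Chase test. Columns are PName, Price, AuthID, ISBN, Title, PubID; row i has aⱼ where attribute j ∈ Ri, else bᵢⱼ.
Initial tableau (one row per fragment):
  row 1: a1 a2 a3 a4 b15 a6
  row 2: a1 b22 b23 b24 a5 a6
  row 3: a1 b32 a3 a4 b35 b36
Rows 1 and 3 agree on AuthID; apply AuthID→Title, PubID and equate their Title, PubID entries.
Rows 1 and 2 agree on PName; apply PName→AuthID and equate their AuthID entries.
Rows 1 and 3 agree on AuthID, Title; apply AuthID, Title→Price and equate their Price entries.
Rows 1 and 2 agree on AuthID; apply AuthID→Title, PubID and equate their Title, PubID entries.
Rows 1 and 2 agree on AuthID, Title; apply AuthID, Title→Price and equate their Price entries.
Row 1 is now all distinguished symbols — the join is lossless.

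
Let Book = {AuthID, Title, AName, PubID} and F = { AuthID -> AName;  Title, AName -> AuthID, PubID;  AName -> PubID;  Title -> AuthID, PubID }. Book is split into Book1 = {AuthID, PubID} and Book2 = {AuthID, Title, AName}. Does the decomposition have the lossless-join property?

Yes

Common attributes: Book1 ∩ Book2 = {AuthID}.
Closure of {AuthID}: AuthID → AName applies, adding AName; AName → PubID applies, adding PubID. So (AuthID)⁺ = {AuthID, AName, PubID}.
This closure contains every attribute of Book1, so Book1 ∩ Book2 → Book1. The join is lossless.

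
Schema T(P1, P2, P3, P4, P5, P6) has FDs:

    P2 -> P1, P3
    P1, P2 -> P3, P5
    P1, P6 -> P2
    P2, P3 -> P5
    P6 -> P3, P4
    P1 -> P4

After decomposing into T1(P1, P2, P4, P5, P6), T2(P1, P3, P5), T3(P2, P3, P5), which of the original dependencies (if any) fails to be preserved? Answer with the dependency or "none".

P6 -> P3, P4

Check P6 → P3, P4: no single fragment contains all of {P3, P4, P6}, and the restricted closure of {P6} across the fragments never reaches {P3, P4}.
P2 → P1, P3 is preserved.
P1, P2 → P3, P5 is preserved.
P1, P6 → P2 is preserved.
P2, P3 → P5 is preserved.
P1 → P4 is preserved.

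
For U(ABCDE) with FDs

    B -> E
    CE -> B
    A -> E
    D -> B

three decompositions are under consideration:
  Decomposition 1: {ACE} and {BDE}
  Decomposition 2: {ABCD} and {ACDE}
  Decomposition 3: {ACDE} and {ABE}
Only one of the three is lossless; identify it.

Decomposition 2

Decomposition 1: common = {E}, closure = {E} → lossy.
Decomposition 2: common = {ACD}, closure = {ABCDE} → lossless.
Decomposition 3: common = {AE}, closure = {AE} → lossy.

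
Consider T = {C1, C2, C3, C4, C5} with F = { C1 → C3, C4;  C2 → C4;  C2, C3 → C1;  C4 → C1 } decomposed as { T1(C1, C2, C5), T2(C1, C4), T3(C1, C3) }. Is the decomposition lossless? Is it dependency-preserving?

lossless and dependency-preserving

Lossless test (chase): Rows 1 and 2 agree on C1; apply C1→C3, C4 and equate their C3, C4 entries. Rows 1 and 3 agree on C1; apply C1→C3, C4 and equate their C3, C4 entries. Row 1 is now all distinguished symbols — the join is lossless.
Dependency preservation: C1 → C3, C4; C2 → C4; C2, C3 → C1 are not contained in any single fragment, but the restricted closure of each left-hand side across the fragments still reaches the right-hand side; the remaining FDs each lie inside some fragment. All dependencies are preserved.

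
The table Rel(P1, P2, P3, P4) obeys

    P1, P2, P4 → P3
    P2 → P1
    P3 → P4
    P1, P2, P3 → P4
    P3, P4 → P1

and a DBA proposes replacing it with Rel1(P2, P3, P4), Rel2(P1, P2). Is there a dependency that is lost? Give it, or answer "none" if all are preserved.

Check P3, P4 → P1: no single fragment contains all of {P1, P3, P4}, and the restricted closure of {P3, P4} across the fragments never reaches {P1}.
P1, P2, P4 → P3 is preserved.
P2 → P1 is preserved.
P3 → P4 is preserved.
P1, P2, P3 → P4 is preserved.

P3, P4 → P1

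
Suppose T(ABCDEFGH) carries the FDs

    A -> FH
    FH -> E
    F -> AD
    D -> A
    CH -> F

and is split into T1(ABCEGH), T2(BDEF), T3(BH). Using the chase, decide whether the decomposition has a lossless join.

No

Chase test. Columns are ABCDEFGH; row i has aⱼ where attribute j ∈ Ti, else bᵢⱼ.
Initial tableau (one row per fragment):
  row 1: a1 a2 a3 b14 a5 b16 a7 a8
  row 2: b21 a2 b23 a4 a5 a6 b27 b28
  row 3: b31 a2 b33 b34 b35 b36 b37 a8
No row becomes fully distinguished — the join is lossy.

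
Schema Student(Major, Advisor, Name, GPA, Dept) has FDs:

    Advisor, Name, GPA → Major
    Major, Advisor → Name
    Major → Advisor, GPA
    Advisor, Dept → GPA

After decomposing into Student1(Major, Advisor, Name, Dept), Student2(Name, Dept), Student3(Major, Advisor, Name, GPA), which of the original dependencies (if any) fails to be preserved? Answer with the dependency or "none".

Check Advisor, Dept → GPA: no single fragment contains all of {Advisor, GPA, Dept}, and the restricted closure of {Advisor, Dept} across the fragments never reaches {GPA}.
Advisor, Name, GPA → Major is preserved.
Major, Advisor → Name is preserved.
Major → Advisor, GPA is preserved.

Advisor, Dept → GPA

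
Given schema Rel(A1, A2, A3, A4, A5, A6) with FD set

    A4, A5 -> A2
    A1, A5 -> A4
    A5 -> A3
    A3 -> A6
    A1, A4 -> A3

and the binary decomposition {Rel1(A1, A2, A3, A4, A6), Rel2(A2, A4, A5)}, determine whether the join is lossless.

No

Common attributes: Rel1 ∩ Rel2 = {A2, A4}.
No dependency enlarges {A2, A4}, so (A2, A4)⁺ = {A2, A4}.
The closure contains neither all of Rel1 = {A1, A2, A3, A4, A6} nor all of Rel2 = {A2, A4, A5}, so the common attributes are not a superkey of either fragment. The join is lossy.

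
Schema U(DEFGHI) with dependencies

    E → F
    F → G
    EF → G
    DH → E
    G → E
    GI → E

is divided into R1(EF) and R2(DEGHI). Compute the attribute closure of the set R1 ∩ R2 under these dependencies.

R1 ∩ R2 = {E}.
E → F applies, adding F
F → G applies, adding G
Closure: {EFG}.

EFG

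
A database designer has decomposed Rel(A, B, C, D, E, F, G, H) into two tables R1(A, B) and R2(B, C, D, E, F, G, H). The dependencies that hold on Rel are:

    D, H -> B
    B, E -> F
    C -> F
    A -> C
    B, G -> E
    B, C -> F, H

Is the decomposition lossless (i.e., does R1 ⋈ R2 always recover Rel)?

Common attributes: R1 ∩ R2 = {B}.
No dependency enlarges {B}, so (B)⁺ = {B}.
The closure contains neither all of R1 = {A, B} nor all of R2 = {B, C, D, E, F, G, H}, so the common attributes are not a superkey of either fragment. The join is lossy.

No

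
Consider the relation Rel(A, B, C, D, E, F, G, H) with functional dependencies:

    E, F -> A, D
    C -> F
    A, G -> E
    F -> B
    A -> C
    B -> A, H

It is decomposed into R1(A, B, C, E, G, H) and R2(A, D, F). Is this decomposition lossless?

Common attributes: R1 ∩ R2 = {A}.
Closure of {A}: A → C applies, adding C; C → F applies, adding F; F → B applies, adding B; B → A, H applies, adding H. So (A)⁺ = {A, B, C, F, H}.
The closure contains neither all of R1 = {A, B, C, E, G, H} nor all of R2 = {A, D, F}, so the common attributes are not a superkey of either fragment. The join is lossy.

No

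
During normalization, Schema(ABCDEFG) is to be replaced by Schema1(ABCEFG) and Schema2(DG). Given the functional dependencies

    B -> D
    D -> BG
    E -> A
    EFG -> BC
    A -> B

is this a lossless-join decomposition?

Common attributes: Schema1 ∩ Schema2 = {G}.
No dependency enlarges {G}, so (G)⁺ = {G}.
The closure contains neither all of Schema1 = {ABCEFG} nor all of Schema2 = {DG}, so the common attributes are not a superkey of either fragment. The join is lossy.

No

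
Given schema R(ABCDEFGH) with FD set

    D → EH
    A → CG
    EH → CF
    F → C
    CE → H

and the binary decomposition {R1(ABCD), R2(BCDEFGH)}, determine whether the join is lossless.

No

Common attributes: R1 ∩ R2 = {BCD}.
Closure of {BCD}: D → EH applies, adding EH; EH → CF applies, adding F. So (BCD)⁺ = {BCDEFH}.
The closure contains neither all of R1 = {ABCD} nor all of R2 = {BCDEFGH}, so the common attributes are not a superkey of either fragment. The join is lossy.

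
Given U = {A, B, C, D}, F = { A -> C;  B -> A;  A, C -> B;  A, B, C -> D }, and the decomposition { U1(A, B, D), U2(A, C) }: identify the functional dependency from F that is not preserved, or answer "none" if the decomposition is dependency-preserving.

none

A → C lies within U2.
B → A lies within U1.
A, C → B: restricted closure across fragments reaches B.
A, B, C → D: restricted closure across fragments reaches D.
Every dependency is enforceable on the fragments, so the decomposition is dependency-preserving.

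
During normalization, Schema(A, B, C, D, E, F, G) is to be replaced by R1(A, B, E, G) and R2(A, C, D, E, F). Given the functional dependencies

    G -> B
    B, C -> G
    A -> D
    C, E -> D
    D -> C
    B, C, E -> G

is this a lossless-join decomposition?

No

Common attributes: R1 ∩ R2 = {A, E}.
Closure of {A, E}: A → D applies, adding D; D → C applies, adding C. So (A, E)⁺ = {A, C, D, E}.
The closure contains neither all of R1 = {A, B, E, G} nor all of R2 = {A, C, D, E, F}, so the common attributes are not a superkey of either fragment. The join is lossy.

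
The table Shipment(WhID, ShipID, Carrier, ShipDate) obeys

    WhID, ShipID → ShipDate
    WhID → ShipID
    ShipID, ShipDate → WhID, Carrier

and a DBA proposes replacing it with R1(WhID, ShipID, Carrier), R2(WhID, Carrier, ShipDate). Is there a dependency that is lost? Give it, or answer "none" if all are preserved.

Check ShipID, ShipDate → WhID, Carrier: no single fragment contains all of {WhID, ShipID, Carrier, ShipDate}, and the restricted closure of {ShipID, ShipDate} across the fragments never reaches {WhID, Carrier}.
WhID, ShipID → ShipDate is preserved.
WhID → ShipID is preserved.

ShipID, ShipDate → WhID, Carrier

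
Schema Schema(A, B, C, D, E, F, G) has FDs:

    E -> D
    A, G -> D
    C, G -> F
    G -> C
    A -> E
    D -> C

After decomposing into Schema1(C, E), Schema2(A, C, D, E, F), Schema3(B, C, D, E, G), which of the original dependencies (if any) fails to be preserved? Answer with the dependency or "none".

Check C, G → F: no single fragment contains all of {C, F, G}, and the restricted closure of {C, G} across the fragments never reaches {F}.
E → D is preserved.
A, G → D is preserved.
G → C is preserved.
A → E is preserved.
D → C is preserved.

C, G -> F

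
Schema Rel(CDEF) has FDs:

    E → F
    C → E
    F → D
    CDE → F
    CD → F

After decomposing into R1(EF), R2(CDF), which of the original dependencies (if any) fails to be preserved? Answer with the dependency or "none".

C → E

Check C → E: no single fragment contains all of {CE}, and the restricted closure of {C} across the fragments never reaches {E}.
E → F is preserved.
F → D is preserved.
CDE → F is preserved.
CD → F is preserved.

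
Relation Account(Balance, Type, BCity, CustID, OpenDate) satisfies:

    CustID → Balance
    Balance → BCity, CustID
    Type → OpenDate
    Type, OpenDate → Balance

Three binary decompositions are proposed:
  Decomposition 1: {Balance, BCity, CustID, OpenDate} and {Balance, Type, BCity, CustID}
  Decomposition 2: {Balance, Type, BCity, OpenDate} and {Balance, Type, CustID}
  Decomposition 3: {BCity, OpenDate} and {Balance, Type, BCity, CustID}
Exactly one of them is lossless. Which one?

Decomposition 2

Decomposition 1: common = {Balance, BCity, CustID}, closure = {Balance, BCity, CustID} → lossy.
Decomposition 2: common = {Balance, Type}, closure = {Balance, Type, BCity, CustID, OpenDate} → lossless.
Decomposition 3: common = {BCity}, closure = {BCity} → lossy.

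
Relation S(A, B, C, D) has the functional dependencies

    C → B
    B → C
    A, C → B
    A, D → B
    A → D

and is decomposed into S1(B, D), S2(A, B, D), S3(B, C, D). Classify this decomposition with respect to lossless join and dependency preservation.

lossless and dependency-preserving

Lossless test (chase): Rows 1 and 2 agree on B; apply B→C and equate their C entries. Rows 1 and 3 agree on B; apply B→C and equate their C entries. Row 2 is now all distinguished symbols — the join is lossless.
Dependency preservation: A, C → B is not contained in any single fragment, but the restricted closure of its left-hand side across the fragments still reaches the right-hand side; the remaining FDs each lie inside some fragment. All dependencies are preserved.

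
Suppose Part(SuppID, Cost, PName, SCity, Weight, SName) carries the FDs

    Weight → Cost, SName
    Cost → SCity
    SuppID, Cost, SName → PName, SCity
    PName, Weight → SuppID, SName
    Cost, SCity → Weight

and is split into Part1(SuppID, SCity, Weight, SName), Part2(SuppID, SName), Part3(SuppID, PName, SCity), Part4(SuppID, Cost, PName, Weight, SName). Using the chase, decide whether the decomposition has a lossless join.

Chase test. Columns are SuppID, Cost, PName, SCity, Weight, SName; row i has aⱼ where attribute j ∈ Parti, else bᵢⱼ.
Initial tableau (one row per fragment):
  row 1: a1 b12 b13 a4 a5 a6
  row 2: a1 b22 b23 b24 b25 a6
  row 3: a1 b32 a3 a4 b35 b36
  row 4: a1 a2 a3 b44 a5 a6
Rows 1 and 4 agree on Weight; apply Weight→Cost, SName and equate their Cost, SName entries.
Rows 1 and 4 agree on Cost; apply Cost→SCity and equate their SCity entries.
Rows 1 and 4 agree on SuppID, Cost, SName; apply SuppID, Cost, SName→PName, SCity and equate their PName, SCity entries.
Row 1 is now all distinguished symbols — the join is lossless.

Yes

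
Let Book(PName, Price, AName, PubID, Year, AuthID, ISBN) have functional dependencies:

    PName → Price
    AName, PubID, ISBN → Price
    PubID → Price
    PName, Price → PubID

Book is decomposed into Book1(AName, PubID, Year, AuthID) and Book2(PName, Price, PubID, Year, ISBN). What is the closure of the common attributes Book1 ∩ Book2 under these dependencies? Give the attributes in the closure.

Price, PubID, Year

Book1 ∩ Book2 = {PubID, Year}.
PubID → Price applies, adding Price
Closure: {Price, PubID, Year}.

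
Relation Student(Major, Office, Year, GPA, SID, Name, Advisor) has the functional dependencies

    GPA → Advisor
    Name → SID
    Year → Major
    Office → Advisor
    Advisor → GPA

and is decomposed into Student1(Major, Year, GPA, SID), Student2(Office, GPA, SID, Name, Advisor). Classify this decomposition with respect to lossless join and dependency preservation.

lossy but dependency-preserving

Lossless test: (GPA, SID)⁺ = {GPA, SID, Advisor}, which is a superkey of neither fragment — lossy.
Dependency preservation: every FD's attributes lie within a single fragment, so each can be enforced locally — preserved.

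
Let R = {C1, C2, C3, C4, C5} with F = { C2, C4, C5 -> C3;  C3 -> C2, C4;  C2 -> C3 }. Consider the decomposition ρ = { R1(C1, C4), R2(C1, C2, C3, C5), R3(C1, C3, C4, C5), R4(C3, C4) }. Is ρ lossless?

Yes

Chase test. Columns are C1, C2, C3, C4, C5; row i has aⱼ where attribute j ∈ Ri, else bᵢⱼ.
Initial tableau (one row per fragment):
  row 1: a1 b12 b13 a4 b15
  row 2: a1 a2 a3 b24 a5
  row 3: a1 b32 a3 a4 a5
  row 4: b41 b42 a3 a4 b45
Rows 2 and 3 agree on C3; apply C3→C2, C4 and equate their C2, C4 entries.
Rows 2 and 4 agree on C3; apply C3→C2, C4 and equate their C2, C4 entries.
Row 2 is now all distinguished symbols — the join is lossless.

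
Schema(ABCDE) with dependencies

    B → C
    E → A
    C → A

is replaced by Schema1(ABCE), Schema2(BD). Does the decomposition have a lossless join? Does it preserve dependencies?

lossy but dependency-preserving

Lossless test: (B)⁺ = {ABC}, which is a superkey of neither fragment — lossy.
Dependency preservation: every FD's attributes lie within a single fragment, so each can be enforced locally — preserved.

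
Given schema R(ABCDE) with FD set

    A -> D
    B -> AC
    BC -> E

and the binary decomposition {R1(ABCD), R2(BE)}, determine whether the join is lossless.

Yes

Common attributes: R1 ∩ R2 = {B}.
Closure of {B}: B → AC applies, adding AC; BC → E applies, adding E; A → D applies, adding D. So (B)⁺ = {ABCDE}.
This closure contains every attribute of R1, so R1 ∩ R2 → R1. The join is lossless.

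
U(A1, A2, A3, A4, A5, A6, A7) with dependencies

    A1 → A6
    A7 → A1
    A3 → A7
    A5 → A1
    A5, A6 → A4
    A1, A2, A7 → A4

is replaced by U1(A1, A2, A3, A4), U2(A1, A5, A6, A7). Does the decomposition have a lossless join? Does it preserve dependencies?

Lossless test: (A1)⁺ = {A1, A6}, which is a superkey of neither fragment — lossy.
Dependency preservation: the restricted closure of {A3} across the fragments never reaches {A7}, so A3 → A7 cannot be enforced without a join — not preserved.

lossy and not dependency-preserving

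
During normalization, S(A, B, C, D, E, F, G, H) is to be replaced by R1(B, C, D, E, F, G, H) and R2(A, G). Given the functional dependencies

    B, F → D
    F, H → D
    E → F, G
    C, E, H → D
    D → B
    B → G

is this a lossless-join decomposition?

No

Common attributes: R1 ∩ R2 = {G}.
No dependency enlarges {G}, so (G)⁺ = {G}.
The closure contains neither all of R1 = {B, C, D, E, F, G, H} nor all of R2 = {A, G}, so the common attributes are not a superkey of either fragment. The join is lossy.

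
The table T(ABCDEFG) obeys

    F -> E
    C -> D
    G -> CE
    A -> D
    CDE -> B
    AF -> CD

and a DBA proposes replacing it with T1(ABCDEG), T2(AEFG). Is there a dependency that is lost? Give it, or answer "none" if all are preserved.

Check AF → CD: no single fragment contains all of {ACDF}, and the restricted closure of {AF} across the fragments never reaches {CD}.
F → E is preserved.
C → D is preserved.
G → CE is preserved.
A → D is preserved.
CDE → B is preserved.

AF -> CD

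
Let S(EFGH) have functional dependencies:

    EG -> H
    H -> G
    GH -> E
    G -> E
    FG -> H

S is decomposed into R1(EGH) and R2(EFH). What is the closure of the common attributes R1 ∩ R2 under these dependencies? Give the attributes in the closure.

EGH

R1 ∩ R2 = {EH}.
H → G applies, adding G
Closure: {EGH}.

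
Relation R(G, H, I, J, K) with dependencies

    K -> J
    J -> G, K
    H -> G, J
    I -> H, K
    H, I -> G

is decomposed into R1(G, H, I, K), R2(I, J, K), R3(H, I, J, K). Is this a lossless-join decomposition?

Yes

Chase test. Columns are G, H, I, J, K; row i has aⱼ where attribute j ∈ Ri, else bᵢⱼ.
Initial tableau (one row per fragment):
  row 1: a1 a2 a3 b14 a5
  row 2: b21 b22 a3 a4 a5
  row 3: b31 a2 a3 a4 a5
Rows 1 and 2 agree on K; apply K→J and equate their J entries.
Rows 1 and 2 agree on J; apply J→G, K and equate their G, K entries.
Rows 1 and 3 agree on J; apply J→G, K and equate their G, K entries.
Rows 1 and 2 agree on I; apply I→H, K and equate their H, K entries.
Row 1 is now all distinguished symbols — the join is lossless.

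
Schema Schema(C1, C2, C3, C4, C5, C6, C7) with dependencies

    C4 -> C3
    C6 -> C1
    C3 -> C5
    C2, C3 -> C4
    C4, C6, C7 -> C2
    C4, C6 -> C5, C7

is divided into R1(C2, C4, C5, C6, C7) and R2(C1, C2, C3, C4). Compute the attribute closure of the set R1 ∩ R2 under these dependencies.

R1 ∩ R2 = {C2, C4}.
C4 → C3 applies, adding C3
C3 → C5 applies, adding C5
Closure: {C2, C3, C4, C5}.

C2, C3, C4, C5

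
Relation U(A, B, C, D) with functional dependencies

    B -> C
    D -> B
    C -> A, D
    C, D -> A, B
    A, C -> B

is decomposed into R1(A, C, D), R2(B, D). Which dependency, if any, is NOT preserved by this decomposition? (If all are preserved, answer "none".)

none

B → C: restricted closure across fragments reaches C.
D → B lies within R2.
C → A, D lies within R1.
C, D → A, B: restricted closure across fragments reaches A, B.
A, C → B: restricted closure across fragments reaches B.
Every dependency is enforceable on the fragments, so the decomposition is dependency-preserving.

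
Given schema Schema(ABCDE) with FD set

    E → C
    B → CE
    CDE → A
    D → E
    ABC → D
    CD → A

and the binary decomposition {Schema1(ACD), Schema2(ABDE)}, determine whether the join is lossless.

Common attributes: Schema1 ∩ Schema2 = {AD}.
Closure of {AD}: D → E applies, adding E; E → C applies, adding C. So (AD)⁺ = {ACDE}.
This closure contains every attribute of Schema1, so Schema1 ∩ Schema2 → Schema1. The join is lossless.

Yes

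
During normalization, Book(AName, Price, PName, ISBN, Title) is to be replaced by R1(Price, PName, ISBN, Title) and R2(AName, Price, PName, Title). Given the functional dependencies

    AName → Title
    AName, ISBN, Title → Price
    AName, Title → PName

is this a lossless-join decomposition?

Common attributes: R1 ∩ R2 = {Price, PName, Title}.
No dependency enlarges {Price, PName, Title}, so (Price, PName, Title)⁺ = {Price, PName, Title}.
The closure contains neither all of R1 = {Price, PName, ISBN, Title} nor all of R2 = {AName, Price, PName, Title}, so the common attributes are not a superkey of either fragment. The join is lossy.

No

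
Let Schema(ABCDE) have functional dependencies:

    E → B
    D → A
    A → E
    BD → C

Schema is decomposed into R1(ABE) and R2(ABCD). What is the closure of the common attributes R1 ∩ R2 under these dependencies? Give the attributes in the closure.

R1 ∩ R2 = {AB}.
A → E applies, adding E
Closure: {ABE}.

ABE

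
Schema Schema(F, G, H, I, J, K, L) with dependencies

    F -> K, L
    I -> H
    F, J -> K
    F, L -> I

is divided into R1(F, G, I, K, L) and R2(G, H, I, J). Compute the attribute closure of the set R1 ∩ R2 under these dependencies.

R1 ∩ R2 = {G, I}.
I → H applies, adding H
Closure: {G, H, I}.

G, H, I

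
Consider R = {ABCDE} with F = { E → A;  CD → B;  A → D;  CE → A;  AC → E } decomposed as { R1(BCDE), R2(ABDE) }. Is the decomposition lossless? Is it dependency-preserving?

Lossless test: (BDE)⁺ = {ABDE}, which contains all of one fragment — lossless.
Dependency preservation: the restricted closure of {AC} across the fragments never reaches {E}, so AC → E cannot be enforced without a join — not preserved.

lossless but not dependency-preserving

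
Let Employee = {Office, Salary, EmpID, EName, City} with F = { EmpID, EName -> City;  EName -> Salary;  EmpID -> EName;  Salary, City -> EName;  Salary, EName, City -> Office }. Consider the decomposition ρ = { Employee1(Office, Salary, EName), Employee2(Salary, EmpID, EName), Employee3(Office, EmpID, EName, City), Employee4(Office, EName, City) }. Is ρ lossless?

Chase test. Columns are Office, Salary, EmpID, EName, City; row i has aⱼ where attribute j ∈ Employeei, else bᵢⱼ.
Initial tableau (one row per fragment):
  row 1: a1 a2 b13 a4 b15
  row 2: b21 a2 a3 a4 b25
  row 3: a1 b32 a3 a4 a5
  row 4: a1 b42 b43 a4 a5
Rows 2 and 3 agree on EmpID, EName; apply EmpID, EName→City and equate their City entries.
Rows 1 and 3 agree on EName; apply EName→Salary and equate their Salary entries.
Rows 1 and 4 agree on EName; apply EName→Salary and equate their Salary entries.
Rows 2 and 3 agree on Salary, EName, City; apply Salary, EName, City→Office and equate their Office entries.
Row 2 is now all distinguished symbols — the join is lossless.

Yes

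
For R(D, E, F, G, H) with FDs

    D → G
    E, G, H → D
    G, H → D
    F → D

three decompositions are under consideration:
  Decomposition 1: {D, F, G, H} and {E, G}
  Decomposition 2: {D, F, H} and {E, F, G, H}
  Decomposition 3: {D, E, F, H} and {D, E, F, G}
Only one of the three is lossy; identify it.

Decomposition 1

Decomposition 1: common = {G}, closure = {G} → lossy.
Decomposition 2: common = {F, H}, closure = {D, F, G, H} → lossless.
Decomposition 3: common = {D, E, F}, closure = {D, E, F, G} → lossless.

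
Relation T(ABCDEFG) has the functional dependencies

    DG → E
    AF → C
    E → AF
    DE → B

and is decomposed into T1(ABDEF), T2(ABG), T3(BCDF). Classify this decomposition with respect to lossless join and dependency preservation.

Lossless test (chase): applying each FD to every pair of rows produces no changes in the tableau, so no row becomes fully distinguished — the join is lossy.
Dependency preservation: the restricted closure of {DG} across the fragments never reaches {E}, so DG → E cannot be enforced without a join — not preserved.

lossy and not dependency-preserving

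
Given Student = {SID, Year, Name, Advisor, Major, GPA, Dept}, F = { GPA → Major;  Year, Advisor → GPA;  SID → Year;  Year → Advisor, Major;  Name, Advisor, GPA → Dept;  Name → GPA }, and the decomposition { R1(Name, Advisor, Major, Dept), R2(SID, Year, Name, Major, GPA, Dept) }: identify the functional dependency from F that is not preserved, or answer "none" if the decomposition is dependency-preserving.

Year → Advisor, Major

Check Year → Advisor, Major: no single fragment contains all of {Year, Advisor, Major}, and the restricted closure of {Year} across the fragments never reaches {Advisor, Major}.
GPA → Major is preserved.
Year, Advisor → GPA is preserved.
SID → Year is preserved.
Name, Advisor, GPA → Dept is preserved.
Name → GPA is preserved.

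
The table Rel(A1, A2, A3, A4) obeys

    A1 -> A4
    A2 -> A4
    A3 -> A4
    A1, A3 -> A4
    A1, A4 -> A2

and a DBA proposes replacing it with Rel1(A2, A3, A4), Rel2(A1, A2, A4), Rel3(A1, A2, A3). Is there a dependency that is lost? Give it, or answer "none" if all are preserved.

none

A1 → A4 lies within Rel2.
A2 → A4 lies within Rel1.
A3 → A4 lies within Rel1.
A1, A3 → A4: restricted closure across fragments reaches A4.
A1, A4 → A2 lies within Rel2.
Every dependency is enforceable on the fragments, so the decomposition is dependency-preserving.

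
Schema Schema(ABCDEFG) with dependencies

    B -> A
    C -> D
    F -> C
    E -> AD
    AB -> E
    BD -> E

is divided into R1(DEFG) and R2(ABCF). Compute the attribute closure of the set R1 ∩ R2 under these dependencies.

CDF

R1 ∩ R2 = {F}.
F → C applies, adding C
C → D applies, adding D
Closure: {CDF}.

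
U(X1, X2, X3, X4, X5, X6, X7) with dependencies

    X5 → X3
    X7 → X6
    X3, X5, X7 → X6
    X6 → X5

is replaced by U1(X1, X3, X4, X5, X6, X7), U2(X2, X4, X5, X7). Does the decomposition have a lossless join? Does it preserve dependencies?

lossy but dependency-preserving

Lossless test: (X4, X5, X7)⁺ = {X3, X4, X5, X6, X7}, which is a superkey of neither fragment — lossy.
Dependency preservation: every FD's attributes lie within a single fragment, so each can be enforced locally — preserved.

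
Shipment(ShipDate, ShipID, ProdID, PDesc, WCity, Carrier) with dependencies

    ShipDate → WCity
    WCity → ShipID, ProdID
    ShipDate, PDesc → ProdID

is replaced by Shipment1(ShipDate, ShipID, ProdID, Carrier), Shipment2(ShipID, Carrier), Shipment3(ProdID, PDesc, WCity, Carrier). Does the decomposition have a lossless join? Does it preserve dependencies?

Lossless test (chase): applying each FD to every pair of rows produces no changes in the tableau, so no row becomes fully distinguished — the join is lossy.
Dependency preservation: the restricted closure of {ShipDate} across the fragments never reaches {WCity}, so ShipDate → WCity cannot be enforced without a join — not preserved.

lossy and not dependency-preserving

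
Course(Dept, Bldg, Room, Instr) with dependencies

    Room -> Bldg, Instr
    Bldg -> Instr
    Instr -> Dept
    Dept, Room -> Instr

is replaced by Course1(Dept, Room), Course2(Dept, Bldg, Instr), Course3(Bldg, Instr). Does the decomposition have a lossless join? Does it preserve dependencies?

lossy and not dependency-preserving

Lossless test (chase): Rows 2 and 3 agree on Instr; apply Instr→Dept and equate their Dept entries. No row becomes fully distinguished — the join is lossy.
Dependency preservation: the restricted closure of {Room} across the fragments never reaches {Bldg, Instr}, so Room → Bldg, Instr cannot be enforced without a join — not preserved.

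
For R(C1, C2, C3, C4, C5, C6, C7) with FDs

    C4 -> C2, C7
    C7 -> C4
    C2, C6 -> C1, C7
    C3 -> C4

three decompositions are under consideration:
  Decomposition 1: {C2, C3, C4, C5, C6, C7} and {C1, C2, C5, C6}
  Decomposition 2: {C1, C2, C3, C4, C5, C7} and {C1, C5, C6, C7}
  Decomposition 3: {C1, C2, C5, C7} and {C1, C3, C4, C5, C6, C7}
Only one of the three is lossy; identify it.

Decomposition 2

Decomposition 1: common = {C2, C5, C6}, closure = {C1, C2, C4, C5, C6, C7} → lossless.
Decomposition 2: common = {C1, C5, C7}, closure = {C1, C2, C4, C5, C7} → lossy.
Decomposition 3: common = {C1, C5, C7}, closure = {C1, C2, C4, C5, C7} → lossless.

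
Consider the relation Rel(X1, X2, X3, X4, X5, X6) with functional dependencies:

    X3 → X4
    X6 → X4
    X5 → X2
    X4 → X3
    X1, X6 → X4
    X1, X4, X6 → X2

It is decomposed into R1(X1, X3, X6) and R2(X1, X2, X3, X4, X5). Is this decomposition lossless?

No

Common attributes: R1 ∩ R2 = {X1, X3}.
Closure of {X1, X3}: X3 → X4 applies, adding X4. So (X1, X3)⁺ = {X1, X3, X4}.
The closure contains neither all of R1 = {X1, X3, X6} nor all of R2 = {X1, X2, X3, X4, X5}, so the common attributes are not a superkey of either fragment. The join is lossy.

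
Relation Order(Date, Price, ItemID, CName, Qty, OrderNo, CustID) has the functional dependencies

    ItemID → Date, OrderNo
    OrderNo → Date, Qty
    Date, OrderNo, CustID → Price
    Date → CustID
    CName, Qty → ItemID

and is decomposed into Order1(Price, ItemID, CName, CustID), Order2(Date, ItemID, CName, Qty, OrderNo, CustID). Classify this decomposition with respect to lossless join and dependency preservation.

Lossless test: (ItemID, CName, CustID)⁺ = {Date, Price, ItemID, CName, Qty, OrderNo, CustID}, which contains all of one fragment — lossless.
Dependency preservation: the restricted closure of {Date, OrderNo, CustID} across the fragments never reaches {Price}, so Date, OrderNo, CustID → Price cannot be enforced without a join — not preserved.

lossless but not dependency-preserving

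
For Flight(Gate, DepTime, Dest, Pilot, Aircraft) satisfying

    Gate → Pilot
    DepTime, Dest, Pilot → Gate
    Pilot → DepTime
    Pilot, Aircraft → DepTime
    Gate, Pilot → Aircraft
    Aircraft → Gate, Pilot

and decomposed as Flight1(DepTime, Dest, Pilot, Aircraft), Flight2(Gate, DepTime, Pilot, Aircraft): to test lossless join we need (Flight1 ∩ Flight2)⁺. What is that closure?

Gate, DepTime, Pilot, Aircraft

Flight1 ∩ Flight2 = {DepTime, Pilot, Aircraft}.
Aircraft → Gate, Pilot applies, adding Gate
Closure: {Gate, DepTime, Pilot, Aircraft}.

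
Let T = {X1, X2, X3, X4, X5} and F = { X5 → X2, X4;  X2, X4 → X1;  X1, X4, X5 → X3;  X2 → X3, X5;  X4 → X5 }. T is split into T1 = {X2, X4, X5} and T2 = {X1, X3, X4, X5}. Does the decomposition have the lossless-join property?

Common attributes: T1 ∩ T2 = {X4, X5}.
Closure of {X4, X5}: X5 → X2, X4 applies, adding X2; X2, X4 → X1 applies, adding X1; X1, X4, X5 → X3 applies, adding X3. So (X4, X5)⁺ = {X1, X2, X3, X4, X5}.
This closure contains every attribute of T1, so T1 ∩ T2 → T1. The join is lossless.

Yes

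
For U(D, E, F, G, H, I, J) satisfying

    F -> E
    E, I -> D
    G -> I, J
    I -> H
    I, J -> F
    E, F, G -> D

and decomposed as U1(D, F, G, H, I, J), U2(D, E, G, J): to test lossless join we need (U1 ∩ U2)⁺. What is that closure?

D, E, F, G, H, I, J

U1 ∩ U2 = {D, G, J}.
G → I, J applies, adding I
I → H applies, adding H
I, J → F applies, adding F
F → E applies, adding E
Closure: {D, E, F, G, H, I, J}.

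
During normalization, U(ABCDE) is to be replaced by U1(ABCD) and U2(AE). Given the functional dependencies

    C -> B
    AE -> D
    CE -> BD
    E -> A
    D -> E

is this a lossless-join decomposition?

No

Common attributes: U1 ∩ U2 = {A}.
No dependency enlarges {A}, so (A)⁺ = {A}.
The closure contains neither all of U1 = {ABCD} nor all of U2 = {AE}, so the common attributes are not a superkey of either fragment. The join is lossy.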